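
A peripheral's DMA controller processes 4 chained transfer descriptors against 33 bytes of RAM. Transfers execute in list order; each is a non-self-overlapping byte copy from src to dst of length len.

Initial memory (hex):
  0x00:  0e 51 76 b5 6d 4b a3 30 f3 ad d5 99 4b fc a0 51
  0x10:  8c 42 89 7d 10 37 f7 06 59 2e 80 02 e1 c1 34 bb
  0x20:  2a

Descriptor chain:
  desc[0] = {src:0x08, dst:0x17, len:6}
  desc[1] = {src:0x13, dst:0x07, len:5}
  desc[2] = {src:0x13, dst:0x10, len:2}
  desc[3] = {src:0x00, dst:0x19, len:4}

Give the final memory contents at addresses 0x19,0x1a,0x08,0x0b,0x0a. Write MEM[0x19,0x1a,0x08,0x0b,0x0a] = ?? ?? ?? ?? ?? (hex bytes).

[0] 0x08->0x17 len=6 : f3 ad d5 99 4b fc
[1] 0x13->0x07 len=5 : 7d 10 37 f7 f3
[2] 0x13->0x10 len=2 : 7d 10
[3] 0x00->0x19 len=4 : 0e 51 76 b5
query mem[0x19]=0x0e, mem[0x1a]=0x51, mem[0x08]=0x10, mem[0x0b]=0xf3, mem[0x0a]=0xf7

MEM[0x19,0x1a,0x08,0x0b,0x0a] = 0e 51 10 f3 f7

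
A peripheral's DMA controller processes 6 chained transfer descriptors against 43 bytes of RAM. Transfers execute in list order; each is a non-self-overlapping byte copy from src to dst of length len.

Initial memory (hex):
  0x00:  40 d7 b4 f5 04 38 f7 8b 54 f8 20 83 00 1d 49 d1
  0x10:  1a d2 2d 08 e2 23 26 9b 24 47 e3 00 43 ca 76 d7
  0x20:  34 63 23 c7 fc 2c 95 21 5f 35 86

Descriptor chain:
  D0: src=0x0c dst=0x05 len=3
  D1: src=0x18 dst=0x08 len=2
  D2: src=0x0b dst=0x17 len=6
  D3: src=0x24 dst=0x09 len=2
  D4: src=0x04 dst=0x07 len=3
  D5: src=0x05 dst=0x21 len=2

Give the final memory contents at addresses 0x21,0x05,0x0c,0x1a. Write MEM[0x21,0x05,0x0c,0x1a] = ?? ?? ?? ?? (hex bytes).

[0] 0x0c->0x05 len=3 : 00 1d 49
[1] 0x18->0x08 len=2 : 24 47
[2] 0x0b->0x17 len=6 : 83 00 1d 49 d1 1a
[3] 0x24->0x09 len=2 : fc 2c
[4] 0x04->0x07 len=3 : 04 00 1d
[5] 0x05->0x21 len=2 : 00 1d
query mem[0x21]=0x00, mem[0x05]=0x00, mem[0x0c]=0x00, mem[0x1a]=0x49

MEM[0x21,0x05,0x0c,0x1a] = 00 00 00 49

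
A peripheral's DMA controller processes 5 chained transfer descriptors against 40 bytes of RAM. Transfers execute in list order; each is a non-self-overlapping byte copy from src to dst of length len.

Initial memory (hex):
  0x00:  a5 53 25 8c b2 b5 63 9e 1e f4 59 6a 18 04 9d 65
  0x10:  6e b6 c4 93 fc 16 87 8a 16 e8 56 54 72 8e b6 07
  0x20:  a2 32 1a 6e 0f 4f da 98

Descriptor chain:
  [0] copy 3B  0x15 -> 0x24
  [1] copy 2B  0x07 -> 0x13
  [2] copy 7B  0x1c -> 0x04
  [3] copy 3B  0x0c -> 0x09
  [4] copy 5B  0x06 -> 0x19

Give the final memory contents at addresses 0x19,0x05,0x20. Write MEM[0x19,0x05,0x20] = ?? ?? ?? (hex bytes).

MEM[0x19,0x05,0x20] = b6 8e a2

  after D0: wrote 3B at 0x24 = 16878a
  after D1: wrote 2B at 0x13 = 9e1e
  after D2: wrote 7B at 0x04 = 728eb607a2321a
  after D3: wrote 3B at 0x09 = 18049d
  after D4: wrote 5B at 0x19 = b607a21804
query mem[0x19]=0xb6, mem[0x05]=0x8e, mem[0x20]=0xa2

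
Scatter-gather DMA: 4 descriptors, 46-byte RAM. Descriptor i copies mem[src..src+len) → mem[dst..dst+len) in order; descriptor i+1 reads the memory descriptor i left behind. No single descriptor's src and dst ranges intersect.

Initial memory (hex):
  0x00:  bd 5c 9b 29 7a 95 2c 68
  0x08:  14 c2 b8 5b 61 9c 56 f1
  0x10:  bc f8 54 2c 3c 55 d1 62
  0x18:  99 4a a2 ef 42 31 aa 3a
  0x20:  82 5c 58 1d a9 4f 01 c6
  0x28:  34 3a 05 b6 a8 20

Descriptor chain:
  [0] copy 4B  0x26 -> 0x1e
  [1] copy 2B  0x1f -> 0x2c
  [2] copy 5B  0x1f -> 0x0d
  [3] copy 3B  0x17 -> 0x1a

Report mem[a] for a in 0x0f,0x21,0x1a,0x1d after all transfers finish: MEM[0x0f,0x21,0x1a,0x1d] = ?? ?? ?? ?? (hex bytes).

[0] 0x26->0x1e len=4 : 01 c6 34 3a
[1] 0x1f->0x2c len=2 : c6 34
[2] 0x1f->0x0d len=5 : c6 34 3a 58 1d
[3] 0x17->0x1a len=3 : 62 99 4a
query mem[0x0f]=0x3a, mem[0x21]=0x3a, mem[0x1a]=0x62, mem[0x1d]=0x31

MEM[0x0f,0x21,0x1a,0x1d] = 3a 3a 62 31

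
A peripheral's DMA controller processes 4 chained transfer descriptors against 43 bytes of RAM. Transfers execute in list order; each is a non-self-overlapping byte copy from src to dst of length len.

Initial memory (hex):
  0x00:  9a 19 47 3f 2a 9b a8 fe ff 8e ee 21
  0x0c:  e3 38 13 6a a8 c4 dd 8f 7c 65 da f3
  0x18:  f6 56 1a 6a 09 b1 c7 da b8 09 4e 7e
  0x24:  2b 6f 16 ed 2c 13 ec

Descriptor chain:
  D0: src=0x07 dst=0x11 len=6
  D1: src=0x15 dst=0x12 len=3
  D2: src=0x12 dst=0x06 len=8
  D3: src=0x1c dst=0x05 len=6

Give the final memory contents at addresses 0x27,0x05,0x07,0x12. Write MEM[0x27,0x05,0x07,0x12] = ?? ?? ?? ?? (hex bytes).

[0] 0x07->0x11 len=6 : fe ff 8e ee 21 e3
[1] 0x15->0x12 len=3 : 21 e3 f3
[2] 0x12->0x06 len=8 : 21 e3 f3 21 e3 f3 f6 56
[3] 0x1c->0x05 len=6 : 09 b1 c7 da b8 09
query mem[0x27]=0xed, mem[0x05]=0x09, mem[0x07]=0xc7, mem[0x12]=0x21

MEM[0x27,0x05,0x07,0x12] = ed 09 c7 21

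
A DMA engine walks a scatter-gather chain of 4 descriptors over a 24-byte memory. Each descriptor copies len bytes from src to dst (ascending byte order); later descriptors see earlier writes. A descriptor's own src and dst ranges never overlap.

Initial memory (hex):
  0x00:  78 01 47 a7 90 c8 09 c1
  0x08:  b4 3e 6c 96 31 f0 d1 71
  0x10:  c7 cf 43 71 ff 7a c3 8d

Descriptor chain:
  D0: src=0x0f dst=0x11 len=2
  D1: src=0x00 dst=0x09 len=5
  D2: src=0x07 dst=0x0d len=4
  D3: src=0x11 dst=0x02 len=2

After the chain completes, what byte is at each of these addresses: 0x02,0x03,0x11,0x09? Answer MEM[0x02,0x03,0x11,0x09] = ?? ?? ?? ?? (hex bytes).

MEM[0x02,0x03,0x11,0x09] = 71 c7 71 78

D0: mem[0x11..0x12] <- [71 c7]
D1: mem[0x09..0x0d] <- [78 01 47 a7 90]
D2: mem[0x0d..0x10] <- [c1 b4 78 01]
D3: mem[0x02..0x03] <- [71 c7]
query mem[0x02]=0x71, mem[0x03]=0xc7, mem[0x11]=0x71, mem[0x09]=0x78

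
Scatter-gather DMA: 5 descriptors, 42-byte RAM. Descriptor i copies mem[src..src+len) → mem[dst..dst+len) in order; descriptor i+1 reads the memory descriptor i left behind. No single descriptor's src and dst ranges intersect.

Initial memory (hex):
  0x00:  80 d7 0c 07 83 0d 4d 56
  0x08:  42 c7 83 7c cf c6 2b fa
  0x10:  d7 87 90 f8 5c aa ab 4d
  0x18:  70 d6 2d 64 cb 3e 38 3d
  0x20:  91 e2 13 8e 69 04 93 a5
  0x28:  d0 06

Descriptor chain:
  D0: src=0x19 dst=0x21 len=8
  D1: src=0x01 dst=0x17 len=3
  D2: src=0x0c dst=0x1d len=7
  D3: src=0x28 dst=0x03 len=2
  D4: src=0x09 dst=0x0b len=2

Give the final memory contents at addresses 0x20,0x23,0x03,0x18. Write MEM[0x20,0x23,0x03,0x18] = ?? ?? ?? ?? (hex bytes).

MEM[0x20,0x23,0x03,0x18] = fa 90 91 0c

D0: mem[0x21..0x28] <- [d6 2d 64 cb 3e 38 3d 91]
D1: mem[0x17..0x19] <- [d7 0c 07]
D2: mem[0x1d..0x23] <- [cf c6 2b fa d7 87 90]
D3: mem[0x03..0x04] <- [91 06]
D4: mem[0x0b..0x0c] <- [c7 83]
query mem[0x20]=0xfa, mem[0x23]=0x90, mem[0x03]=0x91, mem[0x18]=0x0c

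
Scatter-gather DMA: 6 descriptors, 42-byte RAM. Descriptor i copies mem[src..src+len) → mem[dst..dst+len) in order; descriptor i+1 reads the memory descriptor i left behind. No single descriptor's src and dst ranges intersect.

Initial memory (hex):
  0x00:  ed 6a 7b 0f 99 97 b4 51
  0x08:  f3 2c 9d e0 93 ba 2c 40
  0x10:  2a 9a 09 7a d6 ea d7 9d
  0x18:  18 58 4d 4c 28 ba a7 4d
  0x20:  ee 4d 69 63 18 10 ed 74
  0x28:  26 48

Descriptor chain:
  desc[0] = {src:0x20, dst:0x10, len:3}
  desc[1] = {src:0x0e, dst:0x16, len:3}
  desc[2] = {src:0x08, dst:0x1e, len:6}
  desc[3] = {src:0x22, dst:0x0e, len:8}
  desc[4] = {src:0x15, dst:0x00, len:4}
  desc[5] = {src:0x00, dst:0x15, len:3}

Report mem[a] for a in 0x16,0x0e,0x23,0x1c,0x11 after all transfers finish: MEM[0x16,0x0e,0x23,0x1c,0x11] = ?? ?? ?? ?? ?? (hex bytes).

MEM[0x16,0x0e,0x23,0x1c,0x11] = 2c 93 ba 28 10

D0: mem[0x10..0x12] <- [ee 4d 69]
D1: mem[0x16..0x18] <- [2c 40 ee]
D2: mem[0x1e..0x23] <- [f3 2c 9d e0 93 ba]
D3: mem[0x0e..0x15] <- [93 ba 18 10 ed 74 26 48]
D4: mem[0x00..0x03] <- [48 2c 40 ee]
D5: mem[0x15..0x17] <- [48 2c 40]
query mem[0x16]=0x2c, mem[0x0e]=0x93, mem[0x23]=0xba, mem[0x1c]=0x28, mem[0x11]=0x10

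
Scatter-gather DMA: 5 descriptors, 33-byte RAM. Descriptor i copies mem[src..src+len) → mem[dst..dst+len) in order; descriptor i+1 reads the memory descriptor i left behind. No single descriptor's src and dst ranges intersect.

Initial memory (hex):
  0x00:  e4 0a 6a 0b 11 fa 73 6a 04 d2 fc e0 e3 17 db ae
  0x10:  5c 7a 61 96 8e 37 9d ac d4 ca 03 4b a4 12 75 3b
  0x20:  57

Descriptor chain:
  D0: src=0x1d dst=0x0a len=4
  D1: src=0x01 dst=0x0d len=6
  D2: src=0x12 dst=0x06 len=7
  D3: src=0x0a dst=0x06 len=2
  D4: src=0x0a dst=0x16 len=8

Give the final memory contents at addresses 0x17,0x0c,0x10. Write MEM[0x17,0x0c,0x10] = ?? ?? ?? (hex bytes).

MEM[0x17,0x0c,0x10] = ac d4 11

#0 dst[0x0a+4] := {0x12,0x75,0x3b,0x57}
#1 dst[0x0d+6] := {0x0a,0x6a,0x0b,0x11,0xfa,0x73}
#2 dst[0x06+7] := {0x73,0x96,0x8e,0x37,0x9d,0xac,0xd4}
#3 dst[0x06+2] := {0x9d,0xac}
#4 dst[0x16+8] := {0x9d,0xac,0xd4,0x0a,0x6a,0x0b,0x11,0xfa}
query mem[0x17]=0xac, mem[0x0c]=0xd4, mem[0x10]=0x11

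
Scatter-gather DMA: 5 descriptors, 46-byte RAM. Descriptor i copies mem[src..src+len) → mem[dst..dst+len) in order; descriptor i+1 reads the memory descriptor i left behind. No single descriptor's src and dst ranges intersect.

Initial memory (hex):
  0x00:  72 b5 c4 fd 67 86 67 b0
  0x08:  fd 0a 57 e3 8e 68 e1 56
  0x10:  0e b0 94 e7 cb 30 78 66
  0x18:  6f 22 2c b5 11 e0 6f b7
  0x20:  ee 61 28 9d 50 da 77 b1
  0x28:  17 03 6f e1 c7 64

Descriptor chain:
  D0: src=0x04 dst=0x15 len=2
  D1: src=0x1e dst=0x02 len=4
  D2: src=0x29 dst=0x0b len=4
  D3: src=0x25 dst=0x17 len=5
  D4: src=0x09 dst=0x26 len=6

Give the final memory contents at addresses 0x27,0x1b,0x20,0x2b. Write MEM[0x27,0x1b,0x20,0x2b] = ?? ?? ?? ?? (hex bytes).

MEM[0x27,0x1b,0x20,0x2b] = 57 03 ee c7

#0 dst[0x15+2] := {0x67,0x86}
#1 dst[0x02+4] := {0x6f,0xb7,0xee,0x61}
#2 dst[0x0b+4] := {0x03,0x6f,0xe1,0xc7}
#3 dst[0x17+5] := {0xda,0x77,0xb1,0x17,0x03}
#4 dst[0x26+6] := {0x0a,0x57,0x03,0x6f,0xe1,0xc7}
query mem[0x27]=0x57, mem[0x1b]=0x03, mem[0x20]=0xee, mem[0x2b]=0xc7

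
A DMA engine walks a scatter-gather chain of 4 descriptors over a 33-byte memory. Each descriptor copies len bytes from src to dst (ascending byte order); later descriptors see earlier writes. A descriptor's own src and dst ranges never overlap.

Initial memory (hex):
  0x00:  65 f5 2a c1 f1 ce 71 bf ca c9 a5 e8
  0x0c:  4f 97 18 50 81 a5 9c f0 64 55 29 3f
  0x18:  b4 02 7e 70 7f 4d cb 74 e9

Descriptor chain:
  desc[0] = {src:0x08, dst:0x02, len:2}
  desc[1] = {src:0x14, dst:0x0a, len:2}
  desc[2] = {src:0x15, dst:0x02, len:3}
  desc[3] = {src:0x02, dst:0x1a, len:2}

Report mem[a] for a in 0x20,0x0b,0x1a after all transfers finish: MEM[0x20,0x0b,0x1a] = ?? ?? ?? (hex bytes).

D0: mem[0x02..0x03] <- [ca c9]
D1: mem[0x0a..0x0b] <- [64 55]
D2: mem[0x02..0x04] <- [55 29 3f]
D3: mem[0x1a..0x1b] <- [55 29]
query mem[0x20]=0xe9, mem[0x0b]=0x55, mem[0x1a]=0x55

MEM[0x20,0x0b,0x1a] = e9 55 55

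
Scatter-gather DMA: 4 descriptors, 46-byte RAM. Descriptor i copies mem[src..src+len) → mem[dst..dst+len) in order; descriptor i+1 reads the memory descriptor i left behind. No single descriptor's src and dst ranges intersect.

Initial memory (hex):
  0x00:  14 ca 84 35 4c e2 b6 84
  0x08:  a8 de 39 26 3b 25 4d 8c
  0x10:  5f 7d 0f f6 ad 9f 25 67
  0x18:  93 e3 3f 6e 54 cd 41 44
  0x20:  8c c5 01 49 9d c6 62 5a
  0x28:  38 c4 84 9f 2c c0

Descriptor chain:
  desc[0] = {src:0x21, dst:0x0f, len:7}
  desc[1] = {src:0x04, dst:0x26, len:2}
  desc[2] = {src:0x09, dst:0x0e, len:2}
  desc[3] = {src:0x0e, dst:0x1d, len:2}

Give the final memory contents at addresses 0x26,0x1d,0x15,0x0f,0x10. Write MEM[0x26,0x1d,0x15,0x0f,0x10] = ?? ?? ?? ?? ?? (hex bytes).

MEM[0x26,0x1d,0x15,0x0f,0x10] = 4c de 5a 39 01

#0 dst[0x0f+7] := {0xc5,0x01,0x49,0x9d,0xc6,0x62,0x5a}
#1 dst[0x26+2] := {0x4c,0xe2}
#2 dst[0x0e+2] := {0xde,0x39}
#3 dst[0x1d+2] := {0xde,0x39}
query mem[0x26]=0x4c, mem[0x1d]=0xde, mem[0x15]=0x5a, mem[0x0f]=0x39, mem[0x10]=0x01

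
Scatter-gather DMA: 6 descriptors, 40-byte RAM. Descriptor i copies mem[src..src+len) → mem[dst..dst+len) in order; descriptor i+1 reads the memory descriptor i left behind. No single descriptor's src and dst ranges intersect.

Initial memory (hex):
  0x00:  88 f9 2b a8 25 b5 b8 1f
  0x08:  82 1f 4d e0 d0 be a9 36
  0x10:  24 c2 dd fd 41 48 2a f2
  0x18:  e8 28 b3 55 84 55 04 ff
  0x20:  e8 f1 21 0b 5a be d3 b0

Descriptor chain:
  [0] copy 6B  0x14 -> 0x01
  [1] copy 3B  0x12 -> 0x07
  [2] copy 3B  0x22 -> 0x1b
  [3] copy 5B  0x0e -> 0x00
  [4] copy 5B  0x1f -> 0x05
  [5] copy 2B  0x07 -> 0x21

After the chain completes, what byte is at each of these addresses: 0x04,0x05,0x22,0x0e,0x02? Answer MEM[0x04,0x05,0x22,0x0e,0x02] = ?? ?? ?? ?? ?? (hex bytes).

D0: mem[0x01..0x06] <- [41 48 2a f2 e8 28]
D1: mem[0x07..0x09] <- [dd fd 41]
D2: mem[0x1b..0x1d] <- [21 0b 5a]
D3: mem[0x00..0x04] <- [a9 36 24 c2 dd]
D4: mem[0x05..0x09] <- [ff e8 f1 21 0b]
D5: mem[0x21..0x22] <- [f1 21]
query mem[0x04]=0xdd, mem[0x05]=0xff, mem[0x22]=0x21, mem[0x0e]=0xa9, mem[0x02]=0x24

MEM[0x04,0x05,0x22,0x0e,0x02] = dd ff 21 a9 24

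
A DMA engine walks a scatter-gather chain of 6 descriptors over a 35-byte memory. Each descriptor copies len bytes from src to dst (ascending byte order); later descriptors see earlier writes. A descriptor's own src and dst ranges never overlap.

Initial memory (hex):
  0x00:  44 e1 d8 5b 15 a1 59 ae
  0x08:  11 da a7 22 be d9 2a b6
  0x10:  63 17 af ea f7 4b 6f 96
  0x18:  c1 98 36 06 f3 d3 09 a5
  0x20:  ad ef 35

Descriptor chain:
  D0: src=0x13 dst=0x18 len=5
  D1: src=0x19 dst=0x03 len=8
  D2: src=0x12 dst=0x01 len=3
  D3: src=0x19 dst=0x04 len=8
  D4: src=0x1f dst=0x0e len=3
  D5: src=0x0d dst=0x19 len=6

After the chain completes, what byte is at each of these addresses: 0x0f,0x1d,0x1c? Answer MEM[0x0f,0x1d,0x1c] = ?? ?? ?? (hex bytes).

MEM[0x0f,0x1d,0x1c] = ad 17 ef

#0 dst[0x18+5] := {0xea,0xf7,0x4b,0x6f,0x96}
#1 dst[0x03+8] := {0xf7,0x4b,0x6f,0x96,0xd3,0x09,0xa5,0xad}
#2 dst[0x01+3] := {0xaf,0xea,0xf7}
#3 dst[0x04+8] := {0xf7,0x4b,0x6f,0x96,0xd3,0x09,0xa5,0xad}
#4 dst[0x0e+3] := {0xa5,0xad,0xef}
#5 dst[0x19+6] := {0xd9,0xa5,0xad,0xef,0x17,0xaf}
query mem[0x0f]=0xad, mem[0x1d]=0x17, mem[0x1c]=0xef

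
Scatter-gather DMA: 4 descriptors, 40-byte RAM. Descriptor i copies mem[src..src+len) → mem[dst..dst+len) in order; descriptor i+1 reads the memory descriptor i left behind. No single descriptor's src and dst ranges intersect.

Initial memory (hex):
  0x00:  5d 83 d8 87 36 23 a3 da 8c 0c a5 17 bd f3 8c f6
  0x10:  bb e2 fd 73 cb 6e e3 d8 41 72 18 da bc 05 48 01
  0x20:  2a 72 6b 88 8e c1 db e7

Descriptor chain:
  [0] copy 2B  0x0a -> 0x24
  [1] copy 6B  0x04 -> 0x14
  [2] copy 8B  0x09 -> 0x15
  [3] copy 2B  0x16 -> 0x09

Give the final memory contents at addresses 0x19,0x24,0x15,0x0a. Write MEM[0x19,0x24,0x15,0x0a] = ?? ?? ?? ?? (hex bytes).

D0: mem[0x24..0x25] <- [a5 17]
D1: mem[0x14..0x19] <- [36 23 a3 da 8c 0c]
D2: mem[0x15..0x1c] <- [0c a5 17 bd f3 8c f6 bb]
D3: mem[0x09..0x0a] <- [a5 17]
query mem[0x19]=0xf3, mem[0x24]=0xa5, mem[0x15]=0x0c, mem[0x0a]=0x17

MEM[0x19,0x24,0x15,0x0a] = f3 a5 0c 17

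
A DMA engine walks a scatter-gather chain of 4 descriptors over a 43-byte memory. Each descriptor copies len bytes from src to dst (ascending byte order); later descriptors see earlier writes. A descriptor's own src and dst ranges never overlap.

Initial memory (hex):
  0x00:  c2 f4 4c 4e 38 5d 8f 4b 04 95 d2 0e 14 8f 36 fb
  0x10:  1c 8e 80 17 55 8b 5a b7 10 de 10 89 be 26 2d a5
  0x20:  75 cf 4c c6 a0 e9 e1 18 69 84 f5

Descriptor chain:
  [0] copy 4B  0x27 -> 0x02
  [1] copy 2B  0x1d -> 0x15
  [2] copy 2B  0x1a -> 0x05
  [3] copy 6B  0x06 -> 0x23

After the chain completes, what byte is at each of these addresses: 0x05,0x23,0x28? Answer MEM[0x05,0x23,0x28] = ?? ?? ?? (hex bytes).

[0] 0x27->0x02 len=4 : 18 69 84 f5
[1] 0x1d->0x15 len=2 : 26 2d
[2] 0x1a->0x05 len=2 : 10 89
[3] 0x06->0x23 len=6 : 89 4b 04 95 d2 0e
query mem[0x05]=0x10, mem[0x23]=0x89, mem[0x28]=0x0e

MEM[0x05,0x23,0x28] = 10 89 0e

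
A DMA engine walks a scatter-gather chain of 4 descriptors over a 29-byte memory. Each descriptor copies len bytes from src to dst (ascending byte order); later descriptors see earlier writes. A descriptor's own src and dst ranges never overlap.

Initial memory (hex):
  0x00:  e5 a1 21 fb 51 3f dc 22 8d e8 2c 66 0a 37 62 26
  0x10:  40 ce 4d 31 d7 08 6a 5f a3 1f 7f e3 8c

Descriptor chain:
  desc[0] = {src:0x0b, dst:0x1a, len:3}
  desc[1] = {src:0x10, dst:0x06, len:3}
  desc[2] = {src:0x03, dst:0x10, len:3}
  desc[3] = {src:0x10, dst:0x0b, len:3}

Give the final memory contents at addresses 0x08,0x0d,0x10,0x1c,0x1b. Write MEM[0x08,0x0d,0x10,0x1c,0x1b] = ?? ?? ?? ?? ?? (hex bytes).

  after D0: wrote 3B at 0x1a = 660a37
  after D1: wrote 3B at 0x06 = 40ce4d
  after D2: wrote 3B at 0x10 = fb513f
  after D3: wrote 3B at 0x0b = fb513f
query mem[0x08]=0x4d, mem[0x0d]=0x3f, mem[0x10]=0xfb, mem[0x1c]=0x37, mem[0x1b]=0x0a

MEM[0x08,0x0d,0x10,0x1c,0x1b] = 4d 3f fb 37 0a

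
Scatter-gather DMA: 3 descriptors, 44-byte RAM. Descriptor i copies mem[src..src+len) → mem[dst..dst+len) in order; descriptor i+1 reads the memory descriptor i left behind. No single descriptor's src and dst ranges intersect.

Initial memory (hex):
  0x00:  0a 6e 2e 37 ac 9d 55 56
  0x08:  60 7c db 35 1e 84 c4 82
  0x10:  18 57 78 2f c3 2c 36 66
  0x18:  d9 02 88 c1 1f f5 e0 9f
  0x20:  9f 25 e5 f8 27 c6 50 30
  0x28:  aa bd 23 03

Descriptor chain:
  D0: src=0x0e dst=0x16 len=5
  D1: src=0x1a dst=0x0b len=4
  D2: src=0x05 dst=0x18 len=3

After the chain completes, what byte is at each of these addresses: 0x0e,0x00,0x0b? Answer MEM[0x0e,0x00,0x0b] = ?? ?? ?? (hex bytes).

  after D0: wrote 5B at 0x16 = c482185778
  after D1: wrote 4B at 0x0b = 78c11ff5
  after D2: wrote 3B at 0x18 = 9d5556
query mem[0x0e]=0xf5, mem[0x00]=0x0a, mem[0x0b]=0x78

MEM[0x0e,0x00,0x0b] = f5 0a 78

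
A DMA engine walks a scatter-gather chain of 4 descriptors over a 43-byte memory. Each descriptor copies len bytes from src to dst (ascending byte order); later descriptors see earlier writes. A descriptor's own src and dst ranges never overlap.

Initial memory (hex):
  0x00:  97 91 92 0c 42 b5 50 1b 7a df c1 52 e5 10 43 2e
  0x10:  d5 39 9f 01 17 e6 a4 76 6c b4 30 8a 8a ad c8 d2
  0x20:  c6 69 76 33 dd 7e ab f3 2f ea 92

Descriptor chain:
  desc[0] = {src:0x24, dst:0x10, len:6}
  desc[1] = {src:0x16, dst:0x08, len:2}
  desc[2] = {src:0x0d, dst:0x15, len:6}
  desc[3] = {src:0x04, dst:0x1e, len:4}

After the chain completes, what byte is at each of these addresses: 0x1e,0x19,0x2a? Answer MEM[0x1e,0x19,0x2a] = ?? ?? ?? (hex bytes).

#0 dst[0x10+6] := {0xdd,0x7e,0xab,0xf3,0x2f,0xea}
#1 dst[0x08+2] := {0xa4,0x76}
#2 dst[0x15+6] := {0x10,0x43,0x2e,0xdd,0x7e,0xab}
#3 dst[0x1e+4] := {0x42,0xb5,0x50,0x1b}
query mem[0x1e]=0x42, mem[0x19]=0x7e, mem[0x2a]=0x92

MEM[0x1e,0x19,0x2a] = 42 7e 92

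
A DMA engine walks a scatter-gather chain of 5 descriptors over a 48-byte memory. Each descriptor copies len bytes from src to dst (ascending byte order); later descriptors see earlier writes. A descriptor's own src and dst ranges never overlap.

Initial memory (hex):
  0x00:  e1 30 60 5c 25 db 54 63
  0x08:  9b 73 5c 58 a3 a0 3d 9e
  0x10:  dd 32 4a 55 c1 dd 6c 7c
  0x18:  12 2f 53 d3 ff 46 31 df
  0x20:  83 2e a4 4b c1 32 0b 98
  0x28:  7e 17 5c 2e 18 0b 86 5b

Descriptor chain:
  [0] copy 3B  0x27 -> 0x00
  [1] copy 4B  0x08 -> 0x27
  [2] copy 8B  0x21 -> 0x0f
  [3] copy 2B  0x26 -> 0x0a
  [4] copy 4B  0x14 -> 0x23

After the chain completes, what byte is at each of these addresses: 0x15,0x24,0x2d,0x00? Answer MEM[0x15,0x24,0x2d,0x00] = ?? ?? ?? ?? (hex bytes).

MEM[0x15,0x24,0x2d,0x00] = 9b 9b 0b 98

  after D0: wrote 3B at 0x00 = 987e17
  after D1: wrote 4B at 0x27 = 9b735c58
  after D2: wrote 8B at 0x0f = 2ea44bc1320b9b73
  after D3: wrote 2B at 0x0a = 0b9b
  after D4: wrote 4B at 0x23 = 0b9b737c
query mem[0x15]=0x9b, mem[0x24]=0x9b, mem[0x2d]=0x0b, mem[0x00]=0x98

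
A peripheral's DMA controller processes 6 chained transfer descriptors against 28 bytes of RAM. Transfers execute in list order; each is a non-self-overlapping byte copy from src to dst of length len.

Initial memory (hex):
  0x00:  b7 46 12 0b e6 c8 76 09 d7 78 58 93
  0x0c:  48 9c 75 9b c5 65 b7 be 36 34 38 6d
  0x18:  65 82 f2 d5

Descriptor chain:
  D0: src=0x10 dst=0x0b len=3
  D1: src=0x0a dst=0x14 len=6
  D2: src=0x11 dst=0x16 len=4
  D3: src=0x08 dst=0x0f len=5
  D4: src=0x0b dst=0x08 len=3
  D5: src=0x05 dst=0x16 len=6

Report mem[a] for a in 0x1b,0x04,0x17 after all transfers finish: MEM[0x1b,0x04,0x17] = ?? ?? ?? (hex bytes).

MEM[0x1b,0x04,0x17] = b7 e6 76

#0 dst[0x0b+3] := {0xc5,0x65,0xb7}
#1 dst[0x14+6] := {0x58,0xc5,0x65,0xb7,0x75,0x9b}
#2 dst[0x16+4] := {0x65,0xb7,0xbe,0x58}
#3 dst[0x0f+5] := {0xd7,0x78,0x58,0xc5,0x65}
#4 dst[0x08+3] := {0xc5,0x65,0xb7}
#5 dst[0x16+6] := {0xc8,0x76,0x09,0xc5,0x65,0xb7}
query mem[0x1b]=0xb7, mem[0x04]=0xe6, mem[0x17]=0x76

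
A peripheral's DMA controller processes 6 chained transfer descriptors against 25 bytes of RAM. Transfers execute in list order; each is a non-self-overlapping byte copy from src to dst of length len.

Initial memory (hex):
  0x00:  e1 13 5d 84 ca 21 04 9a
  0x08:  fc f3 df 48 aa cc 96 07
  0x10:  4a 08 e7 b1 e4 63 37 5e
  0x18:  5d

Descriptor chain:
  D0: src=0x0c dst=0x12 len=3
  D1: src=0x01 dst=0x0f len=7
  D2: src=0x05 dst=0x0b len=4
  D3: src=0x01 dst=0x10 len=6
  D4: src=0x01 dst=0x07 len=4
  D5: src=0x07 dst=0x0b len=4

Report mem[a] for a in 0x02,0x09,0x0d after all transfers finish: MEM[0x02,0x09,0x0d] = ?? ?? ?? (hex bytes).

D0: mem[0x12..0x14] <- [aa cc 96]
D1: mem[0x0f..0x15] <- [13 5d 84 ca 21 04 9a]
D2: mem[0x0b..0x0e] <- [21 04 9a fc]
D3: mem[0x10..0x15] <- [13 5d 84 ca 21 04]
D4: mem[0x07..0x0a] <- [13 5d 84 ca]
D5: mem[0x0b..0x0e] <- [13 5d 84 ca]
query mem[0x02]=0x5d, mem[0x09]=0x84, mem[0x0d]=0x84

MEM[0x02,0x09,0x0d] = 5d 84 84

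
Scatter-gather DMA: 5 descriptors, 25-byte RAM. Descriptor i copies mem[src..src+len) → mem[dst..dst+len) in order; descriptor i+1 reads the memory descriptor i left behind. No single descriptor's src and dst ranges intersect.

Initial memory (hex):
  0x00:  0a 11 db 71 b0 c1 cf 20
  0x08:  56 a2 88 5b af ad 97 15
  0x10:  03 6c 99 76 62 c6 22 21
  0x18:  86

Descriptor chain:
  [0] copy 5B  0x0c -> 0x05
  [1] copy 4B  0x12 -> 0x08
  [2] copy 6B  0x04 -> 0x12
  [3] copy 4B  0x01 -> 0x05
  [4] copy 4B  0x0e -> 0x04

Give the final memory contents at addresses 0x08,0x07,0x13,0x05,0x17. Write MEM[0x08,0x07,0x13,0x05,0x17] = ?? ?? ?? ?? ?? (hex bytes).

  after D0: wrote 5B at 0x05 = afad971503
  after D1: wrote 4B at 0x08 = 997662c6
  after D2: wrote 6B at 0x12 = b0afad979976
  after D3: wrote 4B at 0x05 = 11db71b0
  after D4: wrote 4B at 0x04 = 9715036c
query mem[0x08]=0xb0, mem[0x07]=0x6c, mem[0x13]=0xaf, mem[0x05]=0x15, mem[0x17]=0x76

MEM[0x08,0x07,0x13,0x05,0x17] = b0 6c af 15 76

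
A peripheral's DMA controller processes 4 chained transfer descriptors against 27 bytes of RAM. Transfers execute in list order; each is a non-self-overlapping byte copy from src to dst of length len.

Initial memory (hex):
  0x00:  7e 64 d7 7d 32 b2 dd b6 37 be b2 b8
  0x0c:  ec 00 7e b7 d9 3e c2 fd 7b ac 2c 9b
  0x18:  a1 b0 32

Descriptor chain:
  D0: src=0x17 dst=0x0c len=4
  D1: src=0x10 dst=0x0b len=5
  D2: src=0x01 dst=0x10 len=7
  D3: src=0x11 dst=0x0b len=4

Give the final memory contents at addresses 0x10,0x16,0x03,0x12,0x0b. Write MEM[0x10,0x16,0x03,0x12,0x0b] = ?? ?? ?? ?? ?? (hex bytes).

MEM[0x10,0x16,0x03,0x12,0x0b] = 64 b6 7d 7d d7

[0] 0x17->0x0c len=4 : 9b a1 b0 32
[1] 0x10->0x0b len=5 : d9 3e c2 fd 7b
[2] 0x01->0x10 len=7 : 64 d7 7d 32 b2 dd b6
[3] 0x11->0x0b len=4 : d7 7d 32 b2
query mem[0x10]=0x64, mem[0x16]=0xb6, mem[0x03]=0x7d, mem[0x12]=0x7d, mem[0x0b]=0xd7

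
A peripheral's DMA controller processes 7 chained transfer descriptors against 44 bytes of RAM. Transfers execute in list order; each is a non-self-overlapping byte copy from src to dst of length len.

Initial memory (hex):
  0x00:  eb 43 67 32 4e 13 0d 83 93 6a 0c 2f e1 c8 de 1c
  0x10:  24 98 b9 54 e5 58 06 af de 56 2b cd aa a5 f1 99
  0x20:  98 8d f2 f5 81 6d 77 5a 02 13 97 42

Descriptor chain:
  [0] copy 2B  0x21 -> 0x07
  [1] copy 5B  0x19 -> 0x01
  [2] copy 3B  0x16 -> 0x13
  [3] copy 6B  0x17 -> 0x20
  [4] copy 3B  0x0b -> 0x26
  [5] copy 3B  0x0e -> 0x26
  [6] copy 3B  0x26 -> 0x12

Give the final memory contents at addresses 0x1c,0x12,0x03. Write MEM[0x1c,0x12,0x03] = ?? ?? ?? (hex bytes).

MEM[0x1c,0x12,0x03] = aa de cd

[0] 0x21->0x07 len=2 : 8d f2
[1] 0x19->0x01 len=5 : 56 2b cd aa a5
[2] 0x16->0x13 len=3 : 06 af de
[3] 0x17->0x20 len=6 : af de 56 2b cd aa
[4] 0x0b->0x26 len=3 : 2f e1 c8
[5] 0x0e->0x26 len=3 : de 1c 24
[6] 0x26->0x12 len=3 : de 1c 24
query mem[0x1c]=0xaa, mem[0x12]=0xde, mem[0x03]=0xcd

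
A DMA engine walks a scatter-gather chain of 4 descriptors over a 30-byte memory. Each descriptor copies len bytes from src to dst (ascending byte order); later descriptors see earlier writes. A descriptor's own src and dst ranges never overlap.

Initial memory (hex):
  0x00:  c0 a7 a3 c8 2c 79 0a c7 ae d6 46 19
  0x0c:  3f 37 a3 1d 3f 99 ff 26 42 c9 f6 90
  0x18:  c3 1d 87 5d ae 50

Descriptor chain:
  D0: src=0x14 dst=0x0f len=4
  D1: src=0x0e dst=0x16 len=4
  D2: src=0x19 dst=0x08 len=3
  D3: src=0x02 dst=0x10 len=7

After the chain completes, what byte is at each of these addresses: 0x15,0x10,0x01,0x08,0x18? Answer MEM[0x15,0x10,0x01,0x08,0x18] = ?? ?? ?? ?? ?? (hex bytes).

#0 dst[0x0f+4] := {0x42,0xc9,0xf6,0x90}
#1 dst[0x16+4] := {0xa3,0x42,0xc9,0xf6}
#2 dst[0x08+3] := {0xf6,0x87,0x5d}
#3 dst[0x10+7] := {0xa3,0xc8,0x2c,0x79,0x0a,0xc7,0xf6}
query mem[0x15]=0xc7, mem[0x10]=0xa3, mem[0x01]=0xa7, mem[0x08]=0xf6, mem[0x18]=0xc9

MEM[0x15,0x10,0x01,0x08,0x18] = c7 a3 a7 f6 c9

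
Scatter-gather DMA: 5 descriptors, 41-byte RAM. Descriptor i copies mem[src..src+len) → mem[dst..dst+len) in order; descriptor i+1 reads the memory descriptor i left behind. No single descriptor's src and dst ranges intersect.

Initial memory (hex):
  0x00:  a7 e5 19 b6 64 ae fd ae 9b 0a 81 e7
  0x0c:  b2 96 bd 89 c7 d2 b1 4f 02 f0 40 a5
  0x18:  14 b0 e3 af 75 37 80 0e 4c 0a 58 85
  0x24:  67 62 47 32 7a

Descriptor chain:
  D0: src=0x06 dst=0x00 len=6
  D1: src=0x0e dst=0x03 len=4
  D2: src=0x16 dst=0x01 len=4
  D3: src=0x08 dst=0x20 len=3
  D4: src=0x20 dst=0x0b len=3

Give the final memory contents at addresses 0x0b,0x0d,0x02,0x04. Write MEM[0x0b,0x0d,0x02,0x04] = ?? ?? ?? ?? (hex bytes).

  after D0: wrote 6B at 0x00 = fdae9b0a81e7
  after D1: wrote 4B at 0x03 = bd89c7d2
  after D2: wrote 4B at 0x01 = 40a514b0
  after D3: wrote 3B at 0x20 = 9b0a81
  after D4: wrote 3B at 0x0b = 9b0a81
query mem[0x0b]=0x9b, mem[0x0d]=0x81, mem[0x02]=0xa5, mem[0x04]=0xb0

MEM[0x0b,0x0d,0x02,0x04] = 9b 81 a5 b0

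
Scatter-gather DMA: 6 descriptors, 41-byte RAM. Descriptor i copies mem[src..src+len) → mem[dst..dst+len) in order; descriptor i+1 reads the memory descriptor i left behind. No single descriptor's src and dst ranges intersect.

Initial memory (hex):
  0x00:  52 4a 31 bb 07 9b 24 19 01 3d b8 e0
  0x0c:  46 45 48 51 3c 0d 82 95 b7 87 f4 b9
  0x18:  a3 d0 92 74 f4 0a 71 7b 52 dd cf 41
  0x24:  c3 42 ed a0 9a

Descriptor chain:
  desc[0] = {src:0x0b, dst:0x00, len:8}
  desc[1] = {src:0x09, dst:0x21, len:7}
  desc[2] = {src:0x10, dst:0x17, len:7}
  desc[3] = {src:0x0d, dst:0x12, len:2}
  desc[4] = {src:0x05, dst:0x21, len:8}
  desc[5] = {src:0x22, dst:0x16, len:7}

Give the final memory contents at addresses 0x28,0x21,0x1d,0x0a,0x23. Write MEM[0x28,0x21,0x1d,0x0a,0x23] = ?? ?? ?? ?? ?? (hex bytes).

MEM[0x28,0x21,0x1d,0x0a,0x23] = 46 3c f4 b8 82

[0] 0x0b->0x00 len=8 : e0 46 45 48 51 3c 0d 82
[1] 0x09->0x21 len=7 : 3d b8 e0 46 45 48 51
[2] 0x10->0x17 len=7 : 3c 0d 82 95 b7 87 f4
[3] 0x0d->0x12 len=2 : 45 48
[4] 0x05->0x21 len=8 : 3c 0d 82 01 3d b8 e0 46
[5] 0x22->0x16 len=7 : 0d 82 01 3d b8 e0 46
query mem[0x28]=0x46, mem[0x21]=0x3c, mem[0x1d]=0xf4, mem[0x0a]=0xb8, mem[0x23]=0x82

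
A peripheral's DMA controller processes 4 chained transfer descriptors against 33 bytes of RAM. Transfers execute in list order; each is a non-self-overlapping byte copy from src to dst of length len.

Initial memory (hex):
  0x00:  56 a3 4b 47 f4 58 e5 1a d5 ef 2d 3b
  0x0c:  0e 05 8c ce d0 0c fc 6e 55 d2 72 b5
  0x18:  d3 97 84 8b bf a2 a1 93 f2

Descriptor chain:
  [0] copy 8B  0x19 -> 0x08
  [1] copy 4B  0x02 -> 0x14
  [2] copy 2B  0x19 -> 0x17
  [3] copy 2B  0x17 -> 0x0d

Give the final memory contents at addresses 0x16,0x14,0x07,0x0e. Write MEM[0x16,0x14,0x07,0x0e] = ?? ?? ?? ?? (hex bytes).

MEM[0x16,0x14,0x07,0x0e] = f4 4b 1a 84

  after D0: wrote 8B at 0x08 = 97848bbfa2a193f2
  after D1: wrote 4B at 0x14 = 4b47f458
  after D2: wrote 2B at 0x17 = 9784
  after D3: wrote 2B at 0x0d = 9784
query mem[0x16]=0xf4, mem[0x14]=0x4b, mem[0x07]=0x1a, mem[0x0e]=0x84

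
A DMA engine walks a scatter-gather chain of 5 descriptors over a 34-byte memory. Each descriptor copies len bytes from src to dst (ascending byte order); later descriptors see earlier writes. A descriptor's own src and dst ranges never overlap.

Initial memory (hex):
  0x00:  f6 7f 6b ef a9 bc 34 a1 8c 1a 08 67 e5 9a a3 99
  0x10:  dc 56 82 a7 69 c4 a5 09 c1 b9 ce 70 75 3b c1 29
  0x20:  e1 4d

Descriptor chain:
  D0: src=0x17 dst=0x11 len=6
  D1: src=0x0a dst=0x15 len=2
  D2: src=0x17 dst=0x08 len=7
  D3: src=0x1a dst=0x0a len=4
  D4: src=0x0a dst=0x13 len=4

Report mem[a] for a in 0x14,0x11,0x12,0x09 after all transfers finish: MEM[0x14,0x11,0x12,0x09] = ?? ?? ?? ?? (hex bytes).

D0: mem[0x11..0x16] <- [09 c1 b9 ce 70 75]
D1: mem[0x15..0x16] <- [08 67]
D2: mem[0x08..0x0e] <- [09 c1 b9 ce 70 75 3b]
D3: mem[0x0a..0x0d] <- [ce 70 75 3b]
D4: mem[0x13..0x16] <- [ce 70 75 3b]
query mem[0x14]=0x70, mem[0x11]=0x09, mem[0x12]=0xc1, mem[0x09]=0xc1

MEM[0x14,0x11,0x12,0x09] = 70 09 c1 c1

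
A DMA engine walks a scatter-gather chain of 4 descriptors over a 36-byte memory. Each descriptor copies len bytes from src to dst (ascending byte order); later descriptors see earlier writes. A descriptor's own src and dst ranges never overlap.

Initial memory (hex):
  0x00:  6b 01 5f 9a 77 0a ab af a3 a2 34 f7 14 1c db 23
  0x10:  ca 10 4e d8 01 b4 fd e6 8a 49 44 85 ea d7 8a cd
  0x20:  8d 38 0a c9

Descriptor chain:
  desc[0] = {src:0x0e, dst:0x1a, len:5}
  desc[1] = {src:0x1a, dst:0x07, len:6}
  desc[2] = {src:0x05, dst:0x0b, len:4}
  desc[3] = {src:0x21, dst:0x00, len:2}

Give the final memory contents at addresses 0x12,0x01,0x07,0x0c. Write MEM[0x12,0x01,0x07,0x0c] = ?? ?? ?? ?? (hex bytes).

D0: mem[0x1a..0x1e] <- [db 23 ca 10 4e]
D1: mem[0x07..0x0c] <- [db 23 ca 10 4e cd]
D2: mem[0x0b..0x0e] <- [0a ab db 23]
D3: mem[0x00..0x01] <- [38 0a]
query mem[0x12]=0x4e, mem[0x01]=0x0a, mem[0x07]=0xdb, mem[0x0c]=0xab

MEM[0x12,0x01,0x07,0x0c] = 4e 0a db ab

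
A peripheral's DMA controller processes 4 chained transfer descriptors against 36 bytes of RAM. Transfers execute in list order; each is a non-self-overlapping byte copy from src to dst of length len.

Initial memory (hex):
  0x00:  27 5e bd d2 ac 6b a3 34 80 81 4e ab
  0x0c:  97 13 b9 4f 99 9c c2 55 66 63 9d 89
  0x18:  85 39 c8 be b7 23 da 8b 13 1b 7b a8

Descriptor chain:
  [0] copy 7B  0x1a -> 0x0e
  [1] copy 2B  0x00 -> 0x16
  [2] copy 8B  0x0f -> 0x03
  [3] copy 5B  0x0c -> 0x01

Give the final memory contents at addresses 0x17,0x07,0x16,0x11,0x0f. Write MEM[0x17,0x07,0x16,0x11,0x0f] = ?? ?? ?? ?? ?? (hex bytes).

MEM[0x17,0x07,0x16,0x11,0x0f] = 5e 8b 27 23 be

D0: mem[0x0e..0x14] <- [c8 be b7 23 da 8b 13]
D1: mem[0x16..0x17] <- [27 5e]
D2: mem[0x03..0x0a] <- [be b7 23 da 8b 13 63 27]
D3: mem[0x01..0x05] <- [97 13 c8 be b7]
query mem[0x17]=0x5e, mem[0x07]=0x8b, mem[0x16]=0x27, mem[0x11]=0x23, mem[0x0f]=0xbe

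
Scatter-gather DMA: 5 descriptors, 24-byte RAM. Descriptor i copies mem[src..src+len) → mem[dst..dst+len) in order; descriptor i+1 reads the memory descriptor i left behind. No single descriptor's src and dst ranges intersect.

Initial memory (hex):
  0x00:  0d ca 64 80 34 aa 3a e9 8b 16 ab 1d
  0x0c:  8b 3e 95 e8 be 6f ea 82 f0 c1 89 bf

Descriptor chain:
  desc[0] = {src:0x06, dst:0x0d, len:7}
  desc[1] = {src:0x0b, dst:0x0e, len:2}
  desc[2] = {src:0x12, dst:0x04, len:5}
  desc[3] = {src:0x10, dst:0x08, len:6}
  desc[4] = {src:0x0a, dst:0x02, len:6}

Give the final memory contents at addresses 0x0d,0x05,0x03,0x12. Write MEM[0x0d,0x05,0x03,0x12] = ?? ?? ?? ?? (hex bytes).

MEM[0x0d,0x05,0x03,0x12] = c1 c1 8b 1d

  after D0: wrote 7B at 0x0d = 3ae98b16ab1d8b
  after D1: wrote 2B at 0x0e = 1d8b
  after D2: wrote 5B at 0x04 = 1d8bf0c189
  after D3: wrote 6B at 0x08 = 16ab1d8bf0c1
  after D4: wrote 6B at 0x02 = 1d8bf0c11d8b
query mem[0x0d]=0xc1, mem[0x05]=0xc1, mem[0x03]=0x8b, mem[0x12]=0x1d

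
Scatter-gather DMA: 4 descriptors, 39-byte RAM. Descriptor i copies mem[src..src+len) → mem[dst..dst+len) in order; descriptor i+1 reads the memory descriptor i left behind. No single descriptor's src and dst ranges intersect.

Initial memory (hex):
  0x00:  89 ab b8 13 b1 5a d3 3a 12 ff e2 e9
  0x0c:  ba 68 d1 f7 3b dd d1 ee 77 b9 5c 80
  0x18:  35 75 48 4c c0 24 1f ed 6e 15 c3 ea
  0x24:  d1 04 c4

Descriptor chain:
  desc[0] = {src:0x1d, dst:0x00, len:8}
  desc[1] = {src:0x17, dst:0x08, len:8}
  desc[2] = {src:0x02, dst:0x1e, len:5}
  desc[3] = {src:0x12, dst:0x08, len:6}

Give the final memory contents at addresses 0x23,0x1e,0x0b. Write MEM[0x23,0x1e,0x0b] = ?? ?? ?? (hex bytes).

MEM[0x23,0x1e,0x0b] = ea ed b9

[0] 0x1d->0x00 len=8 : 24 1f ed 6e 15 c3 ea d1
[1] 0x17->0x08 len=8 : 80 35 75 48 4c c0 24 1f
[2] 0x02->0x1e len=5 : ed 6e 15 c3 ea
[3] 0x12->0x08 len=6 : d1 ee 77 b9 5c 80
query mem[0x23]=0xea, mem[0x1e]=0xed, mem[0x0b]=0xb9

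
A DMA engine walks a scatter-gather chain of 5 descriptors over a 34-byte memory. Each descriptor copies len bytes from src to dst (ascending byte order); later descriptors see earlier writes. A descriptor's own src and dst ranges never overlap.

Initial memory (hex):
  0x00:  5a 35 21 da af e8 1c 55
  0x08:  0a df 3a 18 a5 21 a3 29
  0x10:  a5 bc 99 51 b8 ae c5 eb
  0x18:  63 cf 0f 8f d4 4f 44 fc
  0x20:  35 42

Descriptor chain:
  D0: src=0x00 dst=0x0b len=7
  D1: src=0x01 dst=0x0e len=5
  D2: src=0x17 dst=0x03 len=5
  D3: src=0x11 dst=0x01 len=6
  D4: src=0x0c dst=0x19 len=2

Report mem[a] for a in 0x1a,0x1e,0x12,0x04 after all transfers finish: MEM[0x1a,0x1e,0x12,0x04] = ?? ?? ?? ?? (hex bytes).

MEM[0x1a,0x1e,0x12,0x04] = 21 44 e8 b8

D0: mem[0x0b..0x11] <- [5a 35 21 da af e8 1c]
D1: mem[0x0e..0x12] <- [35 21 da af e8]
D2: mem[0x03..0x07] <- [eb 63 cf 0f 8f]
D3: mem[0x01..0x06] <- [af e8 51 b8 ae c5]
D4: mem[0x19..0x1a] <- [35 21]
query mem[0x1a]=0x21, mem[0x1e]=0x44, mem[0x12]=0xe8, mem[0x04]=0xb8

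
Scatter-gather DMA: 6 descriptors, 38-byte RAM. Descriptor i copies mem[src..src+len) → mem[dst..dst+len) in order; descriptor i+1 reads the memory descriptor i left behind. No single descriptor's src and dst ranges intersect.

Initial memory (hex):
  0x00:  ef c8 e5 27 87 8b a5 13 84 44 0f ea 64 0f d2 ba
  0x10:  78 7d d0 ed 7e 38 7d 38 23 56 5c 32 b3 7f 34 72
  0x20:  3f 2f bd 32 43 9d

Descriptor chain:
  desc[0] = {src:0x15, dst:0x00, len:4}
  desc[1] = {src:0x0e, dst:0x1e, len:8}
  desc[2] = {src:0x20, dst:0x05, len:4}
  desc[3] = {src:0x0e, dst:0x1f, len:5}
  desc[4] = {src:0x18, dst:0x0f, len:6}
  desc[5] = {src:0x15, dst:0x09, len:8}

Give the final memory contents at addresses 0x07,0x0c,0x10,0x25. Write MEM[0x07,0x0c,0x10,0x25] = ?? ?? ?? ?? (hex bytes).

  after D0: wrote 4B at 0x00 = 387d3823
  after D1: wrote 8B at 0x1e = d2ba787dd0ed7e38
  after D2: wrote 4B at 0x05 = 787dd0ed
  after D3: wrote 5B at 0x1f = d2ba787dd0
  after D4: wrote 6B at 0x0f = 23565c32b37f
  after D5: wrote 8B at 0x09 = 387d3823565c32b3
query mem[0x07]=0xd0, mem[0x0c]=0x23, mem[0x10]=0xb3, mem[0x25]=0x38

MEM[0x07,0x0c,0x10,0x25] = d0 23 b3 38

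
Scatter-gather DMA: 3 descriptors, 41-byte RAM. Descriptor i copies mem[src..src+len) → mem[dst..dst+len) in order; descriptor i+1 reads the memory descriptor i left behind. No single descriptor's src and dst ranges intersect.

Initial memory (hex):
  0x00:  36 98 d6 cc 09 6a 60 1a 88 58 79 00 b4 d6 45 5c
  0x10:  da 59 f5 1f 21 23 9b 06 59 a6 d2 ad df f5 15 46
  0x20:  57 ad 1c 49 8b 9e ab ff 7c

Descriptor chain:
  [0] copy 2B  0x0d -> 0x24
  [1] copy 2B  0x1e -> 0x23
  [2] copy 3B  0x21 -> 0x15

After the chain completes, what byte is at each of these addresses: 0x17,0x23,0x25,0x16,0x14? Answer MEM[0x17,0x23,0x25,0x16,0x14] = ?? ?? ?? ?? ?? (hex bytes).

[0] 0x0d->0x24 len=2 : d6 45
[1] 0x1e->0x23 len=2 : 15 46
[2] 0x21->0x15 len=3 : ad 1c 15
query mem[0x17]=0x15, mem[0x23]=0x15, mem[0x25]=0x45, mem[0x16]=0x1c, mem[0x14]=0x21

MEM[0x17,0x23,0x25,0x16,0x14] = 15 15 45 1c 21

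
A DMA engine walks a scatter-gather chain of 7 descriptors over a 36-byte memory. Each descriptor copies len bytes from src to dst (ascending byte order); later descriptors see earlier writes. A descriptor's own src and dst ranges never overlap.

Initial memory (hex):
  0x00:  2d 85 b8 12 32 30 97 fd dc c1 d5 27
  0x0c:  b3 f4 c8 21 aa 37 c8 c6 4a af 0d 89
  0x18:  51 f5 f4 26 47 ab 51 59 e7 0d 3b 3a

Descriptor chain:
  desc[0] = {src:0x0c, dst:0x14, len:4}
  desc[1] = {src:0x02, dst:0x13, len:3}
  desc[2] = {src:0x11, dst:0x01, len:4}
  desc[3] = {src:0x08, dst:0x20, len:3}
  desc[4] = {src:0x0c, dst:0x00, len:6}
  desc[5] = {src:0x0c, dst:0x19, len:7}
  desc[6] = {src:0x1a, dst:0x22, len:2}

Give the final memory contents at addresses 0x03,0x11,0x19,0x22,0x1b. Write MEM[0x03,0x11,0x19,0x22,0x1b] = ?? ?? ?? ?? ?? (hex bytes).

MEM[0x03,0x11,0x19,0x22,0x1b] = 21 37 b3 f4 c8

[0] 0x0c->0x14 len=4 : b3 f4 c8 21
[1] 0x02->0x13 len=3 : b8 12 32
[2] 0x11->0x01 len=4 : 37 c8 b8 12
[3] 0x08->0x20 len=3 : dc c1 d5
[4] 0x0c->0x00 len=6 : b3 f4 c8 21 aa 37
[5] 0x0c->0x19 len=7 : b3 f4 c8 21 aa 37 c8
[6] 0x1a->0x22 len=2 : f4 c8
query mem[0x03]=0x21, mem[0x11]=0x37, mem[0x19]=0xb3, mem[0x22]=0xf4, mem[0x1b]=0xc8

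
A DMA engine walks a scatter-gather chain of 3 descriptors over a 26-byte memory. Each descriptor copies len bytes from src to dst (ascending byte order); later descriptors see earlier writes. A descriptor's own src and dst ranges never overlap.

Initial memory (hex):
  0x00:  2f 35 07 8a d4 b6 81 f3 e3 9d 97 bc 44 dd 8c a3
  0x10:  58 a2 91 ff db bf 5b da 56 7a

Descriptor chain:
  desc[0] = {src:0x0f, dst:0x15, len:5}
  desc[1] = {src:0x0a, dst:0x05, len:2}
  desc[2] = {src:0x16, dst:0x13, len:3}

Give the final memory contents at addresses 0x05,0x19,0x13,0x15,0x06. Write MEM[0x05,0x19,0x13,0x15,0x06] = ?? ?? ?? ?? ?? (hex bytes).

MEM[0x05,0x19,0x13,0x15,0x06] = 97 ff 58 91 bc

#0 dst[0x15+5] := {0xa3,0x58,0xa2,0x91,0xff}
#1 dst[0x05+2] := {0x97,0xbc}
#2 dst[0x13+3] := {0x58,0xa2,0x91}
query mem[0x05]=0x97, mem[0x19]=0xff, mem[0x13]=0x58, mem[0x15]=0x91, mem[0x06]=0xbc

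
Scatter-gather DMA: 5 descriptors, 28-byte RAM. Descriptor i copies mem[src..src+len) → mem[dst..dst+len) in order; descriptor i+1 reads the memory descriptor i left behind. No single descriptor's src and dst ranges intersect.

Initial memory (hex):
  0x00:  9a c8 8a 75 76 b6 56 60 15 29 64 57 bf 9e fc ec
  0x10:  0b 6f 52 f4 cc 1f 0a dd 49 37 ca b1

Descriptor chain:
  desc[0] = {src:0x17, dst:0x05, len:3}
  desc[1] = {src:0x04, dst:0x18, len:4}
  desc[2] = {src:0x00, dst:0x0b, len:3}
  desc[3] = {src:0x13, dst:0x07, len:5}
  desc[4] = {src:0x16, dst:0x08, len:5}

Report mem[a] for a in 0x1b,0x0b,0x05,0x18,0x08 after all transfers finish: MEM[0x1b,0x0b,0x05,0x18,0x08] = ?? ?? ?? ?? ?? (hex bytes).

MEM[0x1b,0x0b,0x05,0x18,0x08] = 37 dd dd 76 0a

[0] 0x17->0x05 len=3 : dd 49 37
[1] 0x04->0x18 len=4 : 76 dd 49 37
[2] 0x00->0x0b len=3 : 9a c8 8a
[3] 0x13->0x07 len=5 : f4 cc 1f 0a dd
[4] 0x16->0x08 len=5 : 0a dd 76 dd 49
query mem[0x1b]=0x37, mem[0x0b]=0xdd, mem[0x05]=0xdd, mem[0x18]=0x76, mem[0x08]=0x0a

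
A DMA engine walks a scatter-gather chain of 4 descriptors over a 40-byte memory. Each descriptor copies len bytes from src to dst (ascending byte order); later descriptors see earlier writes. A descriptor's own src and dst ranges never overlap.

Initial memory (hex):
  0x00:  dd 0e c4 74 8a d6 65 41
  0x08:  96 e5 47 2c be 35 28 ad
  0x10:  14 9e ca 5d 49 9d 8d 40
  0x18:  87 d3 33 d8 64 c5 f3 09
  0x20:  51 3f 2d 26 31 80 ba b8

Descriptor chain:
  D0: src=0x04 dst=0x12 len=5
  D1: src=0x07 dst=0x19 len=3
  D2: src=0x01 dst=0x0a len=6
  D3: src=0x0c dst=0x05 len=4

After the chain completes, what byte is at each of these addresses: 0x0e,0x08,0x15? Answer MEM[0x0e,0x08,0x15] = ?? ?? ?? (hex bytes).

MEM[0x0e,0x08,0x15] = d6 65 41

D0: mem[0x12..0x16] <- [8a d6 65 41 96]
D1: mem[0x19..0x1b] <- [41 96 e5]
D2: mem[0x0a..0x0f] <- [0e c4 74 8a d6 65]
D3: mem[0x05..0x08] <- [74 8a d6 65]
query mem[0x0e]=0xd6, mem[0x08]=0x65, mem[0x15]=0x41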